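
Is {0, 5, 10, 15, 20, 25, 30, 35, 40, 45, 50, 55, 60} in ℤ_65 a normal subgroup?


H = {0, 5, 10, 15, 20, 25, 30, 35, 40, 45, 50, 55, 60} in ℤ_65
ℤ_65 is abelian; every subgroup of an abelian group is normal

Yes, normal subgroup


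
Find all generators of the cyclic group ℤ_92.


g generates ℤ_n iff gcd(g,n) = 1
Prime factors of 92: 2, 23
Generators are g ∈ {1,...,91} not divisible by any of these primes.
Generators: {1, 3, 5, 7, 9, 11, 13, 15, 17, 19, 21, 25, 27, 29, 31, 33, 35, 37, 39, 41, 43, 45, 47, 49, 51, 53, 55, 57, 59, 61, 63, 65, 67, 71, 73, 75, 77, 79, 81, 83, 85, 87, 89, 91}
Number of generators = φ(92) = 44

Generators of ℤ_92 = {1, 3, 5, 7, 9, 11, 13, 15, 17, 19, 21, 25, 27, 29, 31, 33, 35, 37, 39, 41, 43, 45, 47, 49, 51, 53, 55, 57, 59, 61, 63, 65, 67, 71, 73, 75, 77, 79, 81, 83, 85, 87, 89, 91}


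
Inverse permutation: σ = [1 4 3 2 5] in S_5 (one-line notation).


To find σ⁻¹, swap domain and range:
σ(1) = 1 → σ⁻¹(1) = 1
σ(2) = 4 → σ⁻¹(4) = 2
σ(3) = 3 → σ⁻¹(3) = 3
σ(4) = 2 → σ⁻¹(2) = 4
σ(5) = 5 → σ⁻¹(5) = 5

σ⁻¹ = [1 4 3 2 5]


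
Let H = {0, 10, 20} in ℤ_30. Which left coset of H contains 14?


14 + H = {14 + h (mod 30) : h ∈ H}
14+0=14, 14+10=24, 14+20=4
14 + H = {4, 14, 24} = 4 + H

14 + H = {4, 14, 24}


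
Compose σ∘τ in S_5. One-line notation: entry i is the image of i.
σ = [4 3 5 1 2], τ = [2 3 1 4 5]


σ∘τ: apply τ first, then σ
1 →τ 2 →σ 3
2 →τ 3 →σ 5
3 →τ 1 →σ 4
4 →τ 4 →σ 1
5 →τ 5 →σ 2

σ∘τ = [3 5 4 1 2]


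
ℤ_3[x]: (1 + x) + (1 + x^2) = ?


Add coefficients mod 3:
x^0: 1 + 1 = 2 (mod 3)
x^1: 1 + 0 = 1 (mod 3)
x^2: 0 + 1 = 1 (mod 3)
Result: 2 + x + x^2

f + g = 2 + x + x^2


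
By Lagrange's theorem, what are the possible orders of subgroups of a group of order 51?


Lagrange's theorem: |H| divides |G|
|G| = 51
Divisors of 51: 1, 3, 17, 51

Possible subgroup orders: {1, 3, 17, 51}


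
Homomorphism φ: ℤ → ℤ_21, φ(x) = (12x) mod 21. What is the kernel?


Kernel = preimage of identity
ker(φ) = {x ∈ ℤ : 12x ≡ 0 (mod 21)}. gcd(12,21) = 3, so 12x ≡ 0 (mod 21) ⟺ x ≡ 0 (mod 21/3 = 7). Hence ker(φ) = 7ℤ

ker(φ) = 7ℤ


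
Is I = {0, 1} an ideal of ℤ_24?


Check ideal conditions for I = {0, 1} in ℤ_24:
(1) I is an additive subgroup? No
(2) For r ∈ ℤ_24 and a ∈ I: r·a ∈ I? No  [counterexample: r=2, a=1, r·a mod 24 = 2 ∉ I]

No, I is not an ideal of ℤ_24


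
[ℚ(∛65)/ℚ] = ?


∛65 has minimal polynomial x³ - 65 (irreducible over ℚ since 65 is not a perfect cube)

[ℚ(∛65)/ℚ] = 3


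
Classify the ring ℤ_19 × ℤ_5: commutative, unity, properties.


Direct product ring; commutative with unity (1,1); but (1,0)·(0,1) = (0,0) gives zero divisors, so not an integral domain
Commutative: Yes
Integral domain: No
Has unity: Yes

ℤ_19 × ℤ_5: Commutative=Yes, Unity=Yes


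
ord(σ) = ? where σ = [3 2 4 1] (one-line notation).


Cycle decomposition: (1 3 4)
Cycle lengths: 3
Order = lcm(3) = 3

ord(σ) = 3


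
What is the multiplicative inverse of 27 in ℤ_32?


Use the extended Euclidean algorithm to write 1 = 27·s + 32·t; then s mod 32 is the inverse.
Euclidean algorithm:
  27 = 0·32 + 27
  32 = 1·27 + 5
  27 = 5·5 + 2
  5 = 2·2 + 1
  2 = 2·1 + 0
gcd(27,32) = 1
Back-substitution gives: 27·(-13) + 32·(11) = 1
So 27⁻¹ ≡ -13 ≡ 19 (mod 32)
Check: 27 × 19 = 513 ≡ 1 (mod 32) ✓

27⁻¹ ≡ 19 (mod 32)


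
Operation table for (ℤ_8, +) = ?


Elements: {0, 1, 2, 3, 4, 5, 6, 7}
Operation: addition mod 8
Entry (a, b) = (a + b) mod 8

Cayley table:
  | 0 | 1 | 2 | 3 | 4 | 5 | 6 | 7
0 | 0 | 1 | 2 | 3 | 4 | 5 | 6 | 7
1 | 1 | 2 | 3 | 4 | 5 | 6 | 7 | 0
2 | 2 | 3 | 4 | 5 | 6 | 7 | 0 | 1
3 | 3 | 4 | 5 | 6 | 7 | 0 | 1 | 2
4 | 4 | 5 | 6 | 7 | 0 | 1 | 2 | 3
5 | 5 | 6 | 7 | 0 | 1 | 2 | 3 | 4
6 | 6 | 7 | 0 | 1 | 2 | 3 | 4 | 5
7 | 7 | 0 | 1 | 2 | 3 | 4 | 5 | 6


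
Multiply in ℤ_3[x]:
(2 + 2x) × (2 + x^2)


Expand and collect like terms; reduce coefficients mod 3:
x^0: 2·2 = 4 ≡ 1 (mod 3)
x^1: 2·0 + 2·2 = 4 ≡ 1 (mod 3)
x^2: 2·1 + 2·0 = 2 ≡ 2 (mod 3)
x^3: 2·1 = 2 ≡ 2 (mod 3)
Result: 1 + x + 2x^2 + 2x^3

f · g = 1 + x + 2x^2 + 2x^3


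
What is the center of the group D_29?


Z(G) = {g ∈ G | gx = xg for all x ∈ G}
For odd n, Z(D_n) = {e}: no nontrivial rotation commutes with all reflections

Z(D_29) = {e}


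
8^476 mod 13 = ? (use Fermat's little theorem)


Fermat's little theorem: if p is prime and gcd(a,p)=1, then a^(p-1) ≡ 1 (mod p)
p = 13 is prime, gcd(8,13) = 1
Reduce exponent: 476 mod 12 = 8
So 8^476 ≡ 8^8 (mod 13)
8^8 mod 13 = 1

8^476 ≡ 1 (mod 13)


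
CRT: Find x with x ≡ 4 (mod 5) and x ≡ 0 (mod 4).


m₁ = 5, m₂ = 4, gcd = 1, so CRT applies. M = m₁·m₂ = 20
Let M₁ = M/m₁ = 4, M₂ = M/m₂ = 5
Find y₁ ≡ M₁⁻¹ (mod m₁): 4⁻¹ ≡ 4 (mod 5)
Find y₂ ≡ M₂⁻¹ (mod m₂): 5⁻¹ ≡ 1 (mod 4)
x = a₁·M₁·y₁ + a₂·M₂·y₂ = 4·4·4 + 0·5·1 = 64
Reduce mod 20: x ≡ 4
Check: 4 mod 5 = 4 ✓, 4 mod 4 = 0 ✓

x ≡ 4 (mod 20)


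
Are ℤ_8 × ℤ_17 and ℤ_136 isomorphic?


Comparing ℤ_8 × ℤ_17 and ℤ_136:
gcd(8,17) = 1, so ℤ_8 × ℤ_17 ≅ ℤ_136 (CRT)

Yes, ℤ_8 × ℤ_17 ≅ ℤ_136


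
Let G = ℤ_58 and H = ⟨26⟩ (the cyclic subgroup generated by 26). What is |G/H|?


|⟨26⟩| = n / gcd(26, 58) = 58 / 2 = 29
H is normal (ℤ_58 is abelian).
|G/H| = |G| / |H| = 58 / 29 = 2

|G/H| = 2


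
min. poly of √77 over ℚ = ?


√77 satisfies x² - 77 = 0, irreducible over ℚ since 77 is squarefree

Minimal polynomial: x² - 77


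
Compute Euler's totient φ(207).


Factor n: 207 = 3^2 × 23
φ(n) = n · ∏(1 - 1/p) over distinct primes p | n
φ(207) = 207 · (1 - 1/3) · (1 - 1/23) = 132

φ(207) = 132


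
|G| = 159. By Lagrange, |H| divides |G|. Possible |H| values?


Lagrange's theorem: |H| divides |G|
|G| = 159
Divisors of 159: 1, 3, 53, 159

Possible subgroup orders: {1, 3, 53, 159}


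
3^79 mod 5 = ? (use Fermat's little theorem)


Fermat's little theorem: if p is prime and gcd(a,p)=1, then a^(p-1) ≡ 1 (mod p)
p = 5 is prime, gcd(3,5) = 1
Reduce exponent: 79 mod 4 = 3
So 3^79 ≡ 3^3 (mod 5)
3^3 mod 5 = 2

3^79 ≡ 2 (mod 5)


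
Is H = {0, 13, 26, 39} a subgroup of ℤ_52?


Subgroup test for H = {0, 13, 26, 39} in (ℤ_52, +):
(1) 0 ∈ H? Yes
(2) Closure: for all a,b ∈ H, (a+b) mod 52 ∈ H? Yes
(3) Inverses: for all a ∈ H, -a mod 52 ∈ H? Yes

Yes, H is a subgroup of ℤ_52


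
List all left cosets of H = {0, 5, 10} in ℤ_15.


H = {0, 5, 10}, |H| = 3
Number of cosets = |G|/|H| = 15/3 = 5
0 + H = {0, 5, 10}
1 + H = {1, 6, 11}
2 + H = {2, 7, 12}
3 + H = {3, 8, 13}
4 + H = {4, 9, 14}

Cosets: 0+H={0,5,10}; 1+H={1,6,11}; 2+H={2,7,12}; 3+H={3,8,13}; 4+H={4,9,14}


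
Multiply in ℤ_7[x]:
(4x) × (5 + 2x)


Expand and collect like terms; reduce coefficients mod 7:
x^0: 0·5 = 0 ≡ 0 (mod 7)
x^1: 0·2 + 4·5 = 20 ≡ 6 (mod 7)
x^2: 4·2 = 8 ≡ 1 (mod 7)
Result: 6x + x^2

f · g = 6x + x^2


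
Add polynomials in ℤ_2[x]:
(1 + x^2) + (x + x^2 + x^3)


Add coefficients mod 2:
x^0: 1 + 0 = 1 (mod 2)
x^1: 0 + 1 = 1 (mod 2)
x^2: 1 + 1 = 0 (mod 2)
x^3: 0 + 1 = 1 (mod 2)
Result: 1 + x + x^3

f + g = 1 + x + x^3


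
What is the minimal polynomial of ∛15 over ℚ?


∛15 satisfies x³ - 15 = 0, irreducible over ℚ (no rational root; 15 is not a perfect cube)

Minimal polynomial: x³ - 15


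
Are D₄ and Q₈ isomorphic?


Comparing D₄ and Q₈:
D₄ has 5 elements of order 2; Q₈ has only 1

No, D₄ ≇ Q₈


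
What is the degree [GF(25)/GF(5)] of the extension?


GF(25) = GF(5^2), so the extension degree is 2

[GF(25)/GF(5)] = 2


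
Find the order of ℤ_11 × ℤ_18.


|A × B| = |A| · |B|
|ℤ_11 × ℤ_18| = 11 × 18 = 198

|ℤ_11 × ℤ_18| = 198


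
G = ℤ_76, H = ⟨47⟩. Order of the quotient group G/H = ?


|⟨47⟩| = n / gcd(47, 76) = 76 / 1 = 76
H is normal (ℤ_76 is abelian).
|G/H| = |G| / |H| = 76 / 76 = 1

|G/H| = 1


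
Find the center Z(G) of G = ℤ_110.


Z(G) = {g ∈ G | gx = xg for all x ∈ G}
ℤ_110 is abelian, so Z(G) = G

Z(ℤ_110) = ℤ_110


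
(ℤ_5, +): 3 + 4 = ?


Operation: addition mod 5
3 + 4 = (a + b) mod 5 with a = 3, b = 4

3 + 4 = 2


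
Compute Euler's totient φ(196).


Factor n: 196 = 2^2 × 7^2
φ(n) = n · ∏(1 - 1/p) over distinct primes p | n
φ(196) = 196 · (1 - 1/2) · (1 - 1/7) = 84

φ(196) = 84


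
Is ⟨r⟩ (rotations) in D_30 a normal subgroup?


H = ⟨r⟩ (rotations) in D_30
The rotation subgroup ⟨r⟩ has index 2 in D_30, so it is normal

Yes, normal subgroup


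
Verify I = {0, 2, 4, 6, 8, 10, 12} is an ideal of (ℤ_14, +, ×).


Check ideal conditions for I = {0, 2, 4, 6, 8, 10, 12} in ℤ_14:
(1) I is an additive subgroup? Yes
(2) For r ∈ ℤ_14 and a ∈ I: r·a ∈ I? Yes

Yes, I is an ideal of ℤ_14


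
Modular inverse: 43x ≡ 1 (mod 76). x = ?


Use the extended Euclidean algorithm to write 1 = 43·s + 76·t; then s mod 76 is the inverse.
Euclidean algorithm:
  43 = 0·76 + 43
  76 = 1·43 + 33
  43 = 1·33 + 10
  33 = 3·10 + 3
  10 = 3·3 + 1
  3 = 3·1 + 0
gcd(43,76) = 1
Back-substitution gives: 43·(23) + 76·(-13) = 1
So 43⁻¹ ≡ 23 ≡ 23 (mod 76)
Check: 43 × 23 = 989 ≡ 1 (mod 76) ✓

43⁻¹ ≡ 23 (mod 76)


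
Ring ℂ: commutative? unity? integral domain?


ℂ is a field: commutative, has unity, every nonzero element is a unit (hence an integral domain)
Commutative: Yes
Integral domain: Yes
Has unity: Yes

ℂ: Commutative=Yes, Unity=Yes


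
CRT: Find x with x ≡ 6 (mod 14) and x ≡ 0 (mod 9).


m₁ = 14, m₂ = 9, gcd = 1, so CRT applies. M = m₁·m₂ = 126
Let M₁ = M/m₁ = 9, M₂ = M/m₂ = 14
Find y₁ ≡ M₁⁻¹ (mod m₁): 9⁻¹ ≡ 11 (mod 14)
Find y₂ ≡ M₂⁻¹ (mod m₂): 14⁻¹ ≡ 2 (mod 9)
x = a₁·M₁·y₁ + a₂·M₂·y₂ = 6·9·11 + 0·14·2 = 594
Reduce mod 126: x ≡ 90
Check: 90 mod 14 = 6 ✓, 90 mod 9 = 0 ✓

x ≡ 90 (mod 126)


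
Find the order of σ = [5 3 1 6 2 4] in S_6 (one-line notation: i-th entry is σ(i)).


Cycle decomposition: (1 5 2 3) (4 6)
Cycle lengths: 4, 2
Order = lcm(4, 2) = 4

ord(σ) = 4


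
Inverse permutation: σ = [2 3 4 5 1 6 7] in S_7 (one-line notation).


To find σ⁻¹, swap domain and range:
σ(1) = 2 → σ⁻¹(2) = 1
σ(2) = 3 → σ⁻¹(3) = 2
σ(3) = 4 → σ⁻¹(4) = 3
σ(4) = 5 → σ⁻¹(5) = 4
σ(5) = 1 → σ⁻¹(1) = 5
σ(6) = 6 → σ⁻¹(6) = 6
σ(7) = 7 → σ⁻¹(7) = 7

σ⁻¹ = [5 1 2 3 4 6 7]


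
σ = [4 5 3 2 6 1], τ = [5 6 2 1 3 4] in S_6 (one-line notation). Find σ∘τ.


σ∘τ: apply τ first, then σ
1 →τ 5 →σ 6
2 →τ 6 →σ 1
3 →τ 2 →σ 5
4 →τ 1 →σ 4
5 →τ 3 →σ 3
6 →τ 4 →σ 2

σ∘τ = [6 1 5 4 3 2]


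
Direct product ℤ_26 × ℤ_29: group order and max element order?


|ℤ_26 × ℤ_29| = 26 × 29 = 754
Max element order = lcm(26,29) = 754
Cyclic? Yes (gcd=1)

|ℤ_26×ℤ_29| = 754, max element order = 754


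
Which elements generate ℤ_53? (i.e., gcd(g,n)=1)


g generates ℤ_n iff gcd(g,n) = 1
Prime factors of 53: 53
Generators are g ∈ {1,...,52} not divisible by any of these primes.
Generators: {1, 2, 3, 4, 5, 6, 7, 8, 9, 10, 11, 12, 13, 14, 15, 16, 17, 18, 19, 20, 21, 22, 23, 24, 25, 26, 27, 28, 29, 30, 31, 32, 33, 34, 35, 36, 37, 38, 39, 40, 41, 42, 43, 44, 45, 46, 47, 48, 49, 50, 51, 52}
Number of generators = φ(53) = 52

Generators of ℤ_53 = {1, 2, 3, 4, 5, 6, 7, 8, 9, 10, 11, 12, 13, 14, 15, 16, 17, 18, 19, 20, 21, 22, 23, 24, 25, 26, 27, 28, 29, 30, 31, 32, 33, 34, 35, 36, 37, 38, 39, 40, 41, 42, 43, 44, 45, 46, 47, 48, 49, 50, 51, 52}


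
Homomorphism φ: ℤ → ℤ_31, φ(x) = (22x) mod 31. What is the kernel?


Kernel = preimage of identity
ker(φ) = {x ∈ ℤ : 22x ≡ 0 (mod 31)}. gcd(22,31) = 1, so 22x ≡ 0 (mod 31) ⟺ x ≡ 0 (mod 31/1 = 31). Hence ker(φ) = 31ℤ

ker(φ) = 31ℤ


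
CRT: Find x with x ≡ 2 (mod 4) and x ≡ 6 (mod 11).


m₁ = 4, m₂ = 11, gcd = 1, so CRT applies. M = m₁·m₂ = 44
Let M₁ = M/m₁ = 11, M₂ = M/m₂ = 4
Find y₁ ≡ M₁⁻¹ (mod m₁): 11⁻¹ ≡ 3 (mod 4)
Find y₂ ≡ M₂⁻¹ (mod m₂): 4⁻¹ ≡ 3 (mod 11)
x = a₁·M₁·y₁ + a₂·M₂·y₂ = 2·11·3 + 6·4·3 = 138
Reduce mod 44: x ≡ 6
Check: 6 mod 4 = 2 ✓, 6 mod 11 = 6 ✓

x ≡ 6 (mod 44)


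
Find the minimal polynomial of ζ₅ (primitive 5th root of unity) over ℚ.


ζ₅ is a root of Φ₅(x) = x⁴ + x³ + x² + x + 1, irreducible over ℚ

Minimal polynomial: x⁴ + x³ + x² + x + 1


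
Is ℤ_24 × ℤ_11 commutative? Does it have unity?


Direct product ring; commutative with unity (1,1); but (1,0)·(0,1) = (0,0) gives zero divisors, so not an integral domain
Commutative: Yes
Integral domain: No
Has unity: Yes

ℤ_24 × ℤ_11: Commutative=Yes, Unity=Yes


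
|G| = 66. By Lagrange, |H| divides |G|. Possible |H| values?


Lagrange's theorem: |H| divides |G|
|G| = 66
Divisors of 66: 1, 2, 3, 6, 11, 22, 33, 66

Possible subgroup orders: {1, 2, 3, 6, 11, 22, 33, 66}


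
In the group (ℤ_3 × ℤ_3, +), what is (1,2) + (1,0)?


Operation: componentwise addition mod (3, 3)
(1,2) + (1,0) = ((a₁+b₁) mod 3, (a₂+b₂) mod 3) with a = (1,2), b = (1,0)

(1,2) + (1,0) = (2,2)


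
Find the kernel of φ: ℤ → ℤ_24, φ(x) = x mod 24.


Kernel = preimage of identity
ker(φ) = {x ∈ ℤ : x ≡ 0 (mod 24)} = 24ℤ = {0, ±24, ±48, ...}

ker(φ) = 24ℤ


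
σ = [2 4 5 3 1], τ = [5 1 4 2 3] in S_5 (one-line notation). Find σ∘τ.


σ∘τ: apply τ first, then σ
1 →τ 5 →σ 1
2 →τ 1 →σ 2
3 →τ 4 →σ 3
4 →τ 2 →σ 4
5 →τ 3 →σ 5

σ∘τ = [1 2 3 4 5]


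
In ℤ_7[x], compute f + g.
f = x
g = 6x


Add coefficients mod 7:
x^0: 0 + 0 = 0 (mod 7)
x^1: 1 + 6 = 0 (mod 7)
Result: 0

f + g = 0


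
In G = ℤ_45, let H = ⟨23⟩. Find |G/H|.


|⟨23⟩| = n / gcd(23, 45) = 45 / 1 = 45
H is normal (ℤ_45 is abelian).
|G/H| = |G| / |H| = 45 / 45 = 1

|G/H| = 1


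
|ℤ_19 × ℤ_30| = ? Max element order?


|ℤ_19 × ℤ_30| = 19 × 30 = 570
Max element order = lcm(19,30) = 570
Cyclic? Yes (gcd=1)

|ℤ_19×ℤ_30| = 570, max element order = 570


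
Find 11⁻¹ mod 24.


Use the extended Euclidean algorithm to write 1 = 11·s + 24·t; then s mod 24 is the inverse.
Euclidean algorithm:
  11 = 0·24 + 11
  24 = 2·11 + 2
  11 = 5·2 + 1
  2 = 2·1 + 0
gcd(11,24) = 1
Back-substitution gives: 11·(11) + 24·(-5) = 1
So 11⁻¹ ≡ 11 ≡ 11 (mod 24)
Check: 11 × 11 = 121 ≡ 1 (mod 24) ✓

11⁻¹ ≡ 11 (mod 24)


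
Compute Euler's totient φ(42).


Factor n: 42 = 2 × 3 × 7
φ(n) = n · ∏(1 - 1/p) over distinct primes p | n
φ(42) = 42 · (1 - 1/2) · (1 - 1/3) · (1 - 1/7) = 12

φ(42) = 12


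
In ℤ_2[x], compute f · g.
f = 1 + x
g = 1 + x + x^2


Expand and collect like terms; reduce coefficients mod 2:
x^0: 1·1 = 1 ≡ 1 (mod 2)
x^1: 1·1 + 1·1 = 2 ≡ 0 (mod 2)
x^2: 1·1 + 1·1 = 2 ≡ 0 (mod 2)
x^3: 1·1 = 1 ≡ 1 (mod 2)
Result: 1 + x^3

f · g = 1 + x^3


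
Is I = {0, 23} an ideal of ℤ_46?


Check ideal conditions for I = {0, 23} in ℤ_46:
(1) I is an additive subgroup? Yes
(2) For r ∈ ℤ_46 and a ∈ I: r·a ∈ I? Yes

Yes, I is an ideal of ℤ_46


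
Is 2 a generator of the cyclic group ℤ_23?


g generates ℤ_n iff gcd(g, n) = 1
gcd(2, 23) = 1
Since gcd = 1, 2 is a generator.

Yes, 2 generates ℤ_23


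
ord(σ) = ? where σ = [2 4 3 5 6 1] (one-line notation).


Cycle decomposition: (1 2 4 5 6)
Cycle lengths: 5
Order = lcm(5) = 5

ord(σ) = 5


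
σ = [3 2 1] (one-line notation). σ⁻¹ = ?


To find σ⁻¹, swap domain and range:
σ(1) = 3 → σ⁻¹(3) = 1
σ(2) = 2 → σ⁻¹(2) = 2
σ(3) = 1 → σ⁻¹(1) = 3

σ⁻¹ = [3 2 1]


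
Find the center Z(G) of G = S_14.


Z(G) = {g ∈ G | gx = xg for all x ∈ G}
S_n is non-abelian for n ≥ 3; Z(S_14) is trivial

Z(S_14) = {e}


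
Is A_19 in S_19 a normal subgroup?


H = A_19 in S_19
A_19 has index 2 in S_19, and every subgroup of index 2 is normal

Yes, normal subgroup


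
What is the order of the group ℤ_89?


ℤ_n has n elements.

|ℤ_89| = 89


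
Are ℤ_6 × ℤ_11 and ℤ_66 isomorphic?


Comparing ℤ_6 × ℤ_11 and ℤ_66:
gcd(6,11) = 1, so ℤ_6 × ℤ_11 ≅ ℤ_66 (CRT)

Yes, ℤ_6 × ℤ_11 ≅ ℤ_66


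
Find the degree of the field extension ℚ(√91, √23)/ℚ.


[ℚ(√91,√23):ℚ] = [ℚ(√91,√23):ℚ(√91)]·[ℚ(√91):ℚ] = 2·2 = 4

[ℚ(√91, √23)/ℚ] = 4


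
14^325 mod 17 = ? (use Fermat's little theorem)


Fermat's little theorem: if p is prime and gcd(a,p)=1, then a^(p-1) ≡ 1 (mod p)
p = 17 is prime, gcd(14,17) = 1
Reduce exponent: 325 mod 16 = 5
So 14^325 ≡ 14^5 (mod 17)
14^5 mod 17 = 12

14^325 ≡ 12 (mod 17)


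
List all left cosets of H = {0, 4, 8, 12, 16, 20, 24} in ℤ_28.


H = {0, 4, 8, 12, 16, 20, 24}, |H| = 7
Number of cosets = |G|/|H| = 28/7 = 4
0 + H = {0, 4, 8, 12, 16, 20, 24}
1 + H = {1, 5, 9, 13, 17, 21, 25}
2 + H = {2, 6, 10, 14, 18, 22, 26}
3 + H = {3, 7, 11, 15, 19, 23, 27}

Cosets: 0+H={0,4,8,12,16,20,24}; 1+H={1,5,9,13,17,21,25}; 2+H={2,6,10,14,18,22,26}; 3+H={3,7,11,15,19,23,27}


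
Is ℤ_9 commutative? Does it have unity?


ℤ_9 is a commutative ring with unity 1; 9 = 3×3 is composite, so 3·3 ≡ 0 gives zero divisors (not an integral domain)
Commutative: Yes
Integral domain: No
Has unity: Yes

ℤ_9: Commutative=Yes, Unity=Yes


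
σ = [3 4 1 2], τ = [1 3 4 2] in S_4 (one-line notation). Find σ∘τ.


σ∘τ: apply τ first, then σ
1 →τ 1 →σ 3
2 →τ 3 →σ 1
3 →τ 4 →σ 2
4 →τ 2 →σ 4

σ∘τ = [3 1 2 4]


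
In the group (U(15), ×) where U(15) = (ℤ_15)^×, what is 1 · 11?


Operation: multiplication mod 15
1 · 11 = (a × b) mod 15 with a = 1, b = 11

1 · 11 = 11


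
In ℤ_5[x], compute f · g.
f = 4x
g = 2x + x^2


Expand and collect like terms; reduce coefficients mod 5:
x^0: 0·0 = 0 ≡ 0 (mod 5)
x^1: 0·2 + 4·0 = 0 ≡ 0 (mod 5)
x^2: 0·1 + 4·2 = 8 ≡ 3 (mod 5)
x^3: 4·1 = 4 ≡ 4 (mod 5)
Result: 3x^2 + 4x^3

f · g = 3x^2 + 4x^3


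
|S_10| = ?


|S_n| = n! (number of permutations of n symbols)
|S_10| = 10! = 3628800

|S_10| = 3628800


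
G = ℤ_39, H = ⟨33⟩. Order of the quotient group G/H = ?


|⟨33⟩| = n / gcd(33, 39) = 39 / 3 = 13
H is normal (ℤ_39 is abelian).
|G/H| = |G| / |H| = 39 / 13 = 3

|G/H| = 3


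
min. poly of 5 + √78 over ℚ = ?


Let α = 5 + √78. Then α - 5 = √78, so (α - 5)² = 78, giving α² - 10α - 53 = 0. Degree 2 and α ∉ ℚ, so this is the minimal polynomial.

Minimal polynomial: x² - 10x - 53


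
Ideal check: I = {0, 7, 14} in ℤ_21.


Check ideal conditions for I = {0, 7, 14} in ℤ_21:
(1) I is an additive subgroup? Yes
(2) For r ∈ ℤ_21 and a ∈ I: r·a ∈ I? Yes

Yes, I is an ideal of ℤ_21


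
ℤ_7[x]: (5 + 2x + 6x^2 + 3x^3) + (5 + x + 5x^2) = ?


Add coefficients mod 7:
x^0: 5 + 5 = 3 (mod 7)
x^1: 2 + 1 = 3 (mod 7)
x^2: 6 + 5 = 4 (mod 7)
x^3: 3 + 0 = 3 (mod 7)
Result: 3 + 3x + 4x^2 + 3x^3

f + g = 3 + 3x + 4x^2 + 3x^3


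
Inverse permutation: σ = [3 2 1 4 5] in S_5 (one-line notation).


To find σ⁻¹, swap domain and range:
σ(1) = 3 → σ⁻¹(3) = 1
σ(2) = 2 → σ⁻¹(2) = 2
σ(3) = 1 → σ⁻¹(1) = 3
σ(4) = 4 → σ⁻¹(4) = 4
σ(5) = 5 → σ⁻¹(5) = 5

σ⁻¹ = [3 2 1 4 5]


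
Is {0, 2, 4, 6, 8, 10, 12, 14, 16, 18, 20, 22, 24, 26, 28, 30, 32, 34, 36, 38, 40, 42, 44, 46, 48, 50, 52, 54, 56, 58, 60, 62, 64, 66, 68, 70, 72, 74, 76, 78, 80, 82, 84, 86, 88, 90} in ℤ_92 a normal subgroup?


H = {0, 2, 4, 6, 8, 10, 12, 14, 16, 18, 20, 22, 24, 26, 28, 30, 32, 34, 36, 38, 40, 42, 44, 46, 48, 50, 52, 54, 56, 58, 60, 62, 64, 66, 68, 70, 72, 74, 76, 78, 80, 82, 84, 86, 88, 90} in ℤ_92
ℤ_92 is abelian; every subgroup of an abelian group is normal

Yes, normal subgroup


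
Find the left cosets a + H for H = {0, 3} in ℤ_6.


H = {0, 3}, |H| = 2
Number of cosets = |G|/|H| = 6/2 = 3
0 + H = {0, 3}
1 + H = {1, 4}
2 + H = {2, 5}

Cosets: 0+H={0,3}; 1+H={1,4}; 2+H={2,5}


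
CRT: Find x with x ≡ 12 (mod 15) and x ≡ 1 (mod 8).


m₁ = 15, m₂ = 8, gcd = 1, so CRT applies. M = m₁·m₂ = 120
Let M₁ = M/m₁ = 8, M₂ = M/m₂ = 15
Find y₁ ≡ M₁⁻¹ (mod m₁): 8⁻¹ ≡ 2 (mod 15)
Find y₂ ≡ M₂⁻¹ (mod m₂): 15⁻¹ ≡ 7 (mod 8)
x = a₁·M₁·y₁ + a₂·M₂·y₂ = 12·8·2 + 1·15·7 = 297
Reduce mod 120: x ≡ 57
Check: 57 mod 15 = 12 ✓, 57 mod 8 = 1 ✓

x ≡ 57 (mod 120)


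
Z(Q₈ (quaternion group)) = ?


Z(G) = {g ∈ G | gx = xg for all x ∈ G}
In Q₈ = {±1, ±i, ±j, ±k}, only ±1 commute with every element

Z(Q₈ (quaternion group)) = {1, -1}


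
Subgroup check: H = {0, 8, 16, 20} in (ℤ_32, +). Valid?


Subgroup test for H = {0, 8, 16, 20} in (ℤ_32, +):
(1) 0 ∈ H? Yes
(2) Closure: for all a,b ∈ H, (a+b) mod 32 ∈ H? No  [counterexample: 8 + 16 = 24 ∉ H]
(3) Inverses: for all a ∈ H, -a mod 32 ∈ H? No

No, H is not a subgroup of ℤ_32


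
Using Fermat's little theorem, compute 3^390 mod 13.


Fermat's little theorem: if p is prime and gcd(a,p)=1, then a^(p-1) ≡ 1 (mod p)
p = 13 is prime, gcd(3,13) = 1
Reduce exponent: 390 mod 12 = 6
So 3^390 ≡ 3^6 (mod 13)
3^6 mod 13 = 1

3^390 ≡ 1 (mod 13)


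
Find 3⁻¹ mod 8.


Use the extended Euclidean algorithm to write 1 = 3·s + 8·t; then s mod 8 is the inverse.
Euclidean algorithm:
  3 = 0·8 + 3
  8 = 2·3 + 2
  3 = 1·2 + 1
  2 = 2·1 + 0
gcd(3,8) = 1
Back-substitution gives: 3·(3) + 8·(-1) = 1
So 3⁻¹ ≡ 3 ≡ 3 (mod 8)
Check: 3 × 3 = 9 ≡ 1 (mod 8) ✓

3⁻¹ ≡ 3 (mod 8)


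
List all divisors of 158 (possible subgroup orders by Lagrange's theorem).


Lagrange's theorem: |H| divides |G|
|G| = 158
Divisors of 158: 1, 2, 79, 158

Possible subgroup orders: {1, 2, 79, 158}


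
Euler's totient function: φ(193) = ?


Factor n: 193 = 193
φ(n) = n · ∏(1 - 1/p) over distinct primes p | n
φ(193) = 193 · (1 - 1/193) = 192

φ(193) = 192


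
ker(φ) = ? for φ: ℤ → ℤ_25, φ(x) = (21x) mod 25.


Kernel = preimage of identity
ker(φ) = {x ∈ ℤ : 21x ≡ 0 (mod 25)}. gcd(21,25) = 1, so 21x ≡ 0 (mod 25) ⟺ x ≡ 0 (mod 25/1 = 25). Hence ker(φ) = 25ℤ

ker(φ) = 25ℤ


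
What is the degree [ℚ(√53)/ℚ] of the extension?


√53 has minimal polynomial x² - 53 (irreducible over ℚ since 53 is squarefree)

[ℚ(√53)/ℚ] = 2


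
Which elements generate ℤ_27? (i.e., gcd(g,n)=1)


g generates ℤ_n iff gcd(g,n) = 1
Prime factors of 27: 3
Generators are g ∈ {1,...,26} not divisible by any of these primes.
Generators: {1, 2, 4, 5, 7, 8, 10, 11, 13, 14, 16, 17, 19, 20, 22, 23, 25, 26}
Number of generators = φ(27) = 18

Generators of ℤ_27 = {1, 2, 4, 5, 7, 8, 10, 11, 13, 14, 16, 17, 19, 20, 22, 23, 25, 26}


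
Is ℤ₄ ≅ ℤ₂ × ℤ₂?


Comparing ℤ₄ and ℤ₂ × ℤ₂:
ℤ₄ has an element of order 4; ℤ₂×ℤ₂ has exponent 2

No, ℤ₄ ≇ ℤ₂ × ℤ₂


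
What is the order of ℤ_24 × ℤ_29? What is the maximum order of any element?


|ℤ_24 × ℤ_29| = 24 × 29 = 696
Max element order = lcm(24,29) = 696
Cyclic? Yes (gcd=1)

|ℤ_24×ℤ_29| = 696, max element order = 696


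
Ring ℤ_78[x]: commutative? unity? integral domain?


ℤ_78 has zero divisors (2·39 ≡ 0), and these lift to constant zero divisors in ℤ_78[x]; so not an integral domain
Commutative: Yes
Integral domain: No
Has unity: Yes

ℤ_78[x]: Commutative=Yes, Unity=Yes


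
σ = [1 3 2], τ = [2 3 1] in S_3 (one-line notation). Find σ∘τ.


σ∘τ: apply τ first, then σ
1 →τ 2 →σ 3
2 →τ 3 →σ 2
3 →τ 1 →σ 1

σ∘τ = [3 2 1]


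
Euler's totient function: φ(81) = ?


Factor n: 81 = 3^4
φ(n) = n · ∏(1 - 1/p) over distinct primes p | n
φ(81) = 81 · (1 - 1/3) = 54

φ(81) = 54


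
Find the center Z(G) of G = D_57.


Z(G) = {g ∈ G | gx = xg for all x ∈ G}
For odd n, Z(D_n) = {e}: no nontrivial rotation commutes with all reflections

Z(D_57) = {e}


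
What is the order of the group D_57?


|D_n| = 2n (n rotations and n reflections)
|D_57| = 2×57 = 114

|D_57| = 114


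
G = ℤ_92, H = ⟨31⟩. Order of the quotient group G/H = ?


|⟨31⟩| = n / gcd(31, 92) = 92 / 1 = 92
H is normal (ℤ_92 is abelian).
|G/H| = |G| / |H| = 92 / 92 = 1

|G/H| = 1


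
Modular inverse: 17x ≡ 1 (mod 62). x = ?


Use the extended Euclidean algorithm to write 1 = 17·s + 62·t; then s mod 62 is the inverse.
Euclidean algorithm:
  17 = 0·62 + 17
  62 = 3·17 + 11
  17 = 1·11 + 6
  11 = 1·6 + 5
  6 = 1·5 + 1
  5 = 5·1 + 0
gcd(17,62) = 1
Back-substitution gives: 17·(11) + 62·(-3) = 1
So 17⁻¹ ≡ 11 ≡ 11 (mod 62)
Check: 17 × 11 = 187 ≡ 1 (mod 62) ✓

17⁻¹ ≡ 11 (mod 62)


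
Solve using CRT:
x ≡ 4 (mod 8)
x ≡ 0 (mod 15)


m₁ = 8, m₂ = 15, gcd = 1, so CRT applies. M = m₁·m₂ = 120
Let M₁ = M/m₁ = 15, M₂ = M/m₂ = 8
Find y₁ ≡ M₁⁻¹ (mod m₁): 15⁻¹ ≡ 7 (mod 8)
Find y₂ ≡ M₂⁻¹ (mod m₂): 8⁻¹ ≡ 2 (mod 15)
x = a₁·M₁·y₁ + a₂·M₂·y₂ = 4·15·7 + 0·8·2 = 420
Reduce mod 120: x ≡ 60
Check: 60 mod 8 = 4 ✓, 60 mod 15 = 0 ✓

x ≡ 60 (mod 120)


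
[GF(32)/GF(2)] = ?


GF(32) = GF(2^5), so the extension degree is 5

[GF(32)/GF(2)] = 5


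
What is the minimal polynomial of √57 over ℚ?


√57 satisfies x² - 57 = 0, irreducible over ℚ since 57 is squarefree

Minimal polynomial: x² - 57


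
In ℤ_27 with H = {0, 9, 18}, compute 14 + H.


14 + H = {14 + h (mod 27) : h ∈ H}
14+0=14, 14+9=23, 14+18=5
14 + H = {5, 14, 23} = 5 + H

14 + H = {5, 14, 23}


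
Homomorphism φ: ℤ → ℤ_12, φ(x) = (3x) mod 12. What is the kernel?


Kernel = preimage of identity
ker(φ) = {x ∈ ℤ : 3x ≡ 0 (mod 12)}. gcd(3,12) = 3, so 3x ≡ 0 (mod 12) ⟺ x ≡ 0 (mod 12/3 = 4). Hence ker(φ) = 4ℤ

ker(φ) = 4ℤ


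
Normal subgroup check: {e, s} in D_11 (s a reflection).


H = {e, s} in D_11 (s a reflection)
r·s·r⁻¹ = sr⁻² ≠ s for n ≥ 3, so {e, s} is not closed under conjugation

No, not a normal subgroup


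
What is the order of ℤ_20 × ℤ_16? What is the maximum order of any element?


|ℤ_20 × ℤ_16| = 20 × 16 = 320
Max element order = lcm(20,16) = 80
Cyclic? No (gcd=4)

|ℤ_20×ℤ_16| = 320, max element order = 80


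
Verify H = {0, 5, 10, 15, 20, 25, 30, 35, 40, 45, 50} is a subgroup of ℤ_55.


Subgroup test for H = {0, 5, 10, 15, 20, 25, 30, 35, 40, 45, 50} in (ℤ_55, +):
(1) 0 ∈ H? Yes
(2) Closure: for all a,b ∈ H, (a+b) mod 55 ∈ H? Yes
(3) Inverses: for all a ∈ H, -a mod 55 ∈ H? Yes

Yes, H is a subgroup of ℤ_55


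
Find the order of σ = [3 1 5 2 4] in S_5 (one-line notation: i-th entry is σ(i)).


Cycle decomposition: (1 3 5 4 2)
Cycle lengths: 5
Order = lcm(5) = 5

ord(σ) = 5


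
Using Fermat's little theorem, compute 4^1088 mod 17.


Fermat's little theorem: if p is prime and gcd(a,p)=1, then a^(p-1) ≡ 1 (mod p)
p = 17 is prime, gcd(4,17) = 1
Reduce exponent: 1088 mod 16 = 0
So 4^1088 ≡ 4^0 (mod 17)
4^0 = 1

4^1088 ≡ 1 (mod 17)


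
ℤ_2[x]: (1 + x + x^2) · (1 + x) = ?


Expand and collect like terms; reduce coefficients mod 2:
x^0: 1·1 = 1 ≡ 1 (mod 2)
x^1: 1·1 + 1·1 = 2 ≡ 0 (mod 2)
x^2: 1·1 + 1·1 = 2 ≡ 0 (mod 2)
x^3: 1·1 = 1 ≡ 1 (mod 2)
Result: 1 + x^3

f · g = 1 + x^3


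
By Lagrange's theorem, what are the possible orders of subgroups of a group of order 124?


Lagrange's theorem: |H| divides |G|
|G| = 124
Divisors of 124: 1, 2, 4, 31, 62, 124

Possible subgroup orders: {1, 2, 4, 31, 62, 124}


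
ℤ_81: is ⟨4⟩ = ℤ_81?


g generates ℤ_n iff gcd(g, n) = 1
gcd(4, 81) = 1
Since gcd = 1, 4 is a generator.

Yes, 4 generates ℤ_81


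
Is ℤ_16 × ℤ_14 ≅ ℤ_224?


Comparing ℤ_16 × ℤ_14 and ℤ_224:
gcd(16,14) = 2 ≠ 1. Max element order in ℤ_16×ℤ_14 is lcm(16,14) = 112 < 224, so it has no element of order 224

No, ℤ_16 × ℤ_14 ≇ ℤ_224


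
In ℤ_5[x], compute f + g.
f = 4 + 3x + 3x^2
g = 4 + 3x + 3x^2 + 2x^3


Add coefficients mod 5:
x^0: 4 + 4 = 3 (mod 5)
x^1: 3 + 3 = 1 (mod 5)
x^2: 3 + 3 = 1 (mod 5)
x^3: 0 + 2 = 2 (mod 5)
Result: 3 + x + x^2 + 2x^3

f + g = 3 + x + x^2 + 2x^3


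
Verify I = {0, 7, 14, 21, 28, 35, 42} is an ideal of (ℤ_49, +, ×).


Check ideal conditions for I = {0, 7, 14, 21, 28, 35, 42} in ℤ_49:
(1) I is an additive subgroup? Yes
(2) For r ∈ ℤ_49 and a ∈ I: r·a ∈ I? Yes

Yes, I is an ideal of ℤ_49


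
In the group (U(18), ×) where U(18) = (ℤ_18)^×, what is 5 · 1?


Operation: multiplication mod 18
5 · 1 = (a × b) mod 18 with a = 5, b = 1

5 · 1 = 5


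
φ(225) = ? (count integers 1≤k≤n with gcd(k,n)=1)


Factor n: 225 = 3^2 × 5^2
φ(n) = n · ∏(1 - 1/p) over distinct primes p | n
φ(225) = 225 · (1 - 1/3) · (1 - 1/5) = 120

φ(225) = 120


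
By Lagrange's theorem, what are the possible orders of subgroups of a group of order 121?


Lagrange's theorem: |H| divides |G|
|G| = 121
Divisors of 121: 1, 11, 121

Possible subgroup orders: {1, 11, 121}


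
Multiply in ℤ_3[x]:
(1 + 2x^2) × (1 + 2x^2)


Expand and collect like terms; reduce coefficients mod 3:
x^0: 1·1 = 1 ≡ 1 (mod 3)
x^1: 1·0 + 0·1 = 0 ≡ 0 (mod 3)
x^2: 1·2 + 0·0 + 2·1 = 4 ≡ 1 (mod 3)
x^3: 0·2 + 2·0 = 0 ≡ 0 (mod 3)
x^4: 2·2 = 4 ≡ 1 (mod 3)
Result: 1 + x^2 + x^4

f · g = 1 + x^2 + x^4


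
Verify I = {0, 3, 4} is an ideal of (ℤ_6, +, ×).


Check ideal conditions for I = {0, 3, 4} in ℤ_6:
(1) I is an additive subgroup? No
(2) For r ∈ ℤ_6 and a ∈ I: r·a ∈ I? No  [counterexample: r=2, a=4, r·a mod 6 = 2 ∉ I]

No, I is not an ideal of ℤ_6


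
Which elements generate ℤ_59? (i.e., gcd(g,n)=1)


g generates ℤ_n iff gcd(g,n) = 1
Prime factors of 59: 59
Generators are g ∈ {1,...,58} not divisible by any of these primes.
Generators: {1, 2, 3, 4, 5, 6, 7, 8, 9, 10, 11, 12, 13, 14, 15, 16, 17, 18, 19, 20, 21, 22, 23, 24, 25, 26, 27, 28, 29, 30, 31, 32, 33, 34, 35, 36, 37, 38, 39, 40, 41, 42, 43, 44, 45, 46, 47, 48, 49, 50, 51, 52, 53, 54, 55, 56, 57, 58}
Number of generators = φ(59) = 58

Generators of ℤ_59 = {1, 2, 3, 4, 5, 6, 7, 8, 9, 10, 11, 12, 13, 14, 15, 16, 17, 18, 19, 20, 21, 22, 23, 24, 25, 26, 27, 28, 29, 30, 31, 32, 33, 34, 35, 36, 37, 38, 39, 40, 41, 42, 43, 44, 45, 46, 47, 48, 49, 50, 51, 52, 53, 54, 55, 56, 57, 58}


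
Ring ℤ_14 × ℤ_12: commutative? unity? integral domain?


Direct product ring; commutative with unity (1,1); but (1,0)·(0,1) = (0,0) gives zero divisors, so not an integral domain
Commutative: Yes
Integral domain: No
Has unity: Yes

ℤ_14 × ℤ_12: Commutative=Yes, Unity=Yes


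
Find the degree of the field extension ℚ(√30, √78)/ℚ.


[ℚ(√30,√78):ℚ] = [ℚ(√30,√78):ℚ(√30)]·[ℚ(√30):ℚ] = 2·2 = 4

[ℚ(√30, √78)/ℚ] = 4


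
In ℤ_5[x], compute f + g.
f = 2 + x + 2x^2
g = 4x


Add coefficients mod 5:
x^0: 2 + 0 = 2 (mod 5)
x^1: 1 + 4 = 0 (mod 5)
x^2: 2 + 0 = 2 (mod 5)
Result: 2 + 2x^2

f + g = 2 + 2x^2


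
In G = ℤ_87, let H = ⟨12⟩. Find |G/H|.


|⟨12⟩| = n / gcd(12, 87) = 87 / 3 = 29
H is normal (ℤ_87 is abelian).
|G/H| = |G| / |H| = 87 / 29 = 3

|G/H| = 3


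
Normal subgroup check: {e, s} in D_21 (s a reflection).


H = {e, s} in D_21 (s a reflection)
r·s·r⁻¹ = sr⁻² ≠ s for n ≥ 3, so {e, s} is not closed under conjugation

No, not a normal subgroup


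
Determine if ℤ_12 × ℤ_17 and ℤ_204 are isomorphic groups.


Comparing ℤ_12 × ℤ_17 and ℤ_204:
gcd(12,17) = 1, so ℤ_12 × ℤ_17 ≅ ℤ_204 (CRT)

Yes, ℤ_12 × ℤ_17 ≅ ℤ_204


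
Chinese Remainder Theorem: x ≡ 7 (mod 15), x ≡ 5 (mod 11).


m₁ = 15, m₂ = 11, gcd = 1, so CRT applies. M = m₁·m₂ = 165
Let M₁ = M/m₁ = 11, M₂ = M/m₂ = 15
Find y₁ ≡ M₁⁻¹ (mod m₁): 11⁻¹ ≡ 11 (mod 15)
Find y₂ ≡ M₂⁻¹ (mod m₂): 15⁻¹ ≡ 3 (mod 11)
x = a₁·M₁·y₁ + a₂·M₂·y₂ = 7·11·11 + 5·15·3 = 1072
Reduce mod 165: x ≡ 82
Check: 82 mod 15 = 7 ✓, 82 mod 11 = 5 ✓

x ≡ 82 (mod 165)


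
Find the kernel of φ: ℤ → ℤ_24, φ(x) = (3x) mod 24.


Kernel = preimage of identity
ker(φ) = {x ∈ ℤ : 3x ≡ 0 (mod 24)}. gcd(3,24) = 3, so 3x ≡ 0 (mod 24) ⟺ x ≡ 0 (mod 24/3 = 8). Hence ker(φ) = 8ℤ

ker(φ) = 8ℤ


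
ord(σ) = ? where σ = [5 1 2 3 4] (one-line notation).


Cycle decomposition: (1 5 4 3 2)
Cycle lengths: 5
Order = lcm(5) = 5

ord(σ) = 5


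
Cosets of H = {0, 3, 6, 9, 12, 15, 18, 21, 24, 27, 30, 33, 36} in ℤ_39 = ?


H = {0, 3, 6, 9, 12, 15, 18, 21, 24, 27, 30, 33, 36}, |H| = 13
Number of cosets = |G|/|H| = 39/13 = 3
0 + H = {0, 3, 6, 9, 12, 15, 18, 21, 24, 27, 30, 33, 36}
1 + H = {1, 4, 7, 10, 13, 16, 19, 22, 25, 28, 31, 34, 37}
2 + H = {2, 5, 8, 11, 14, 17, 20, 23, 26, 29, 32, 35, 38}

Cosets: 0+H={0,3,6,9,12,15,18,21,24,27,30,33,36}; 1+H={1,4,7,10,13,16,19,22,25,28,31,34,37}; 2+H={2,5,8,11,14,17,20,23,26,29,32,35,38}


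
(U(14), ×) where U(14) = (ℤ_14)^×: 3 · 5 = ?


Operation: multiplication mod 14
3 · 5 = (a × b) mod 14 with a = 3, b = 5

3 · 5 = 1


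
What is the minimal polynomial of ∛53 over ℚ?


∛53 satisfies x³ - 53 = 0, irreducible over ℚ (no rational root; 53 is not a perfect cube)

Minimal polynomial: x³ - 53


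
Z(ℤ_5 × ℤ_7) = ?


Z(G) = {g ∈ G | gx = xg for all x ∈ G}
Direct product of abelian groups is abelian, so Z(G) = G

Z(ℤ_5 × ℤ_7) = ℤ_5 × ℤ_7


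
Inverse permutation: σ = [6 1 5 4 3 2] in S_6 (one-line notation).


To find σ⁻¹, swap domain and range:
σ(1) = 6 → σ⁻¹(6) = 1
σ(2) = 1 → σ⁻¹(1) = 2
σ(3) = 5 → σ⁻¹(5) = 3
σ(4) = 4 → σ⁻¹(4) = 4
σ(5) = 3 → σ⁻¹(3) = 5
σ(6) = 2 → σ⁻¹(2) = 6

σ⁻¹ = [2 6 5 4 3 1]


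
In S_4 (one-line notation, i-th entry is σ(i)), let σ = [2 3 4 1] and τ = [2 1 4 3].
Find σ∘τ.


σ∘τ: apply τ first, then σ
1 →τ 2 →σ 3
2 →τ 1 →σ 2
3 →τ 4 →σ 1
4 →τ 3 →σ 4

σ∘τ = [3 2 1 4]


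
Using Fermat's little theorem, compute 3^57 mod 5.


Fermat's little theorem: if p is prime and gcd(a,p)=1, then a^(p-1) ≡ 1 (mod p)
p = 5 is prime, gcd(3,5) = 1
Reduce exponent: 57 mod 4 = 1
So 3^57 ≡ 3^1 (mod 5)
3^1 mod 5 = 3

3^57 ≡ 3 (mod 5)


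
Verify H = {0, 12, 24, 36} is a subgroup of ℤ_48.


Subgroup test for H = {0, 12, 24, 36} in (ℤ_48, +):
(1) 0 ∈ H? Yes
(2) Closure: for all a,b ∈ H, (a+b) mod 48 ∈ H? Yes
(3) Inverses: for all a ∈ H, -a mod 48 ∈ H? Yes

Yes, H is a subgroup of ℤ_48


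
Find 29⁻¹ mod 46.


Use the extended Euclidean algorithm to write 1 = 29·s + 46·t; then s mod 46 is the inverse.
Euclidean algorithm:
  29 = 0·46 + 29
  46 = 1·29 + 17
  29 = 1·17 + 12
  17 = 1·12 + 5
  12 = 2·5 + 2
  5 = 2·2 + 1
  2 = 2·1 + 0
gcd(29,46) = 1
Back-substitution gives: 29·(-19) + 46·(12) = 1
So 29⁻¹ ≡ -19 ≡ 27 (mod 46)
Check: 29 × 27 = 783 ≡ 1 (mod 46) ✓

29⁻¹ ≡ 27 (mod 46)


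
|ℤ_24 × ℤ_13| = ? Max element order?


|ℤ_24 × ℤ_13| = 24 × 13 = 312
Max element order = lcm(24,13) = 312
Cyclic? Yes (gcd=1)

|ℤ_24×ℤ_13| = 312, max element order = 312


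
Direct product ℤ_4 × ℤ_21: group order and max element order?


|ℤ_4 × ℤ_21| = 4 × 21 = 84
Max element order = lcm(4,21) = 84
Cyclic? Yes (gcd=1)

|ℤ_4×ℤ_21| = 84, max element order = 84


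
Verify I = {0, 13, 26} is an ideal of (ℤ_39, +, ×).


Check ideal conditions for I = {0, 13, 26} in ℤ_39:
(1) I is an additive subgroup? Yes
(2) For r ∈ ℤ_39 and a ∈ I: r·a ∈ I? Yes

Yes, I is an ideal of ℤ_39


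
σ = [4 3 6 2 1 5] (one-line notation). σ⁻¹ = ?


To find σ⁻¹, swap domain and range:
σ(1) = 4 → σ⁻¹(4) = 1
σ(2) = 3 → σ⁻¹(3) = 2
σ(3) = 6 → σ⁻¹(6) = 3
σ(4) = 2 → σ⁻¹(2) = 4
σ(5) = 1 → σ⁻¹(1) = 5
σ(6) = 5 → σ⁻¹(5) = 6

σ⁻¹ = [5 4 2 1 6 3]


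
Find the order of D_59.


|D_n| = 2n (n rotations and n reflections)
|D_59| = 2×59 = 118

|D_59| = 118


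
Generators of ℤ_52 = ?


g generates ℤ_n iff gcd(g,n) = 1
Prime factors of 52: 2, 13
Generators are g ∈ {1,...,51} not divisible by any of these primes.
Generators: {1, 3, 5, 7, 9, 11, 15, 17, 19, 21, 23, 25, 27, 29, 31, 33, 35, 37, 41, 43, 45, 47, 49, 51}
Number of generators = φ(52) = 24

Generators of ℤ_52 = {1, 3, 5, 7, 9, 11, 15, 17, 19, 21, 23, 25, 27, 29, 31, 33, 35, 37, 41, 43, 45, 47, 49, 51}


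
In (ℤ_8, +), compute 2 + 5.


Operation: addition mod 8
2 + 5 = (a + b) mod 8 with a = 2, b = 5

2 + 5 = 7


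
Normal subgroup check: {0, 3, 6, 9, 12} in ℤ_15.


H = {0, 3, 6, 9, 12} in ℤ_15
ℤ_15 is abelian; every subgroup of an abelian group is normal

Yes, normal subgroup


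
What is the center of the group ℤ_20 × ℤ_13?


Z(G) = {g ∈ G | gx = xg for all x ∈ G}
Direct product of abelian groups is abelian, so Z(G) = G

Z(ℤ_20 × ℤ_13) = ℤ_20 × ℤ_13


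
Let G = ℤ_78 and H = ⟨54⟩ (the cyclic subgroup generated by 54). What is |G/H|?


|⟨54⟩| = n / gcd(54, 78) = 78 / 6 = 13
H is normal (ℤ_78 is abelian).
|G/H| = |G| / |H| = 78 / 13 = 6

|G/H| = 6


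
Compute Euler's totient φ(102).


Factor n: 102 = 2 × 3 × 17
φ(n) = n · ∏(1 - 1/p) over distinct primes p | n
φ(102) = 102 · (1 - 1/2) · (1 - 1/3) · (1 - 1/17) = 32

φ(102) = 32


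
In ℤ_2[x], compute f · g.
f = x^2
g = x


Expand and collect like terms; reduce coefficients mod 2:
x^0: 0·0 = 0 ≡ 0 (mod 2)
x^1: 0·1 + 0·0 = 0 ≡ 0 (mod 2)
x^2: 0·1 + 1·0 = 0 ≡ 0 (mod 2)
x^3: 1·1 = 1 ≡ 1 (mod 2)
Result: x^3

f · g = x^3


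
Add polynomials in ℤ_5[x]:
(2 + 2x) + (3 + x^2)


Add coefficients mod 5:
x^0: 2 + 3 = 0 (mod 5)
x^1: 2 + 0 = 2 (mod 5)
x^2: 0 + 1 = 1 (mod 5)
Result: 2x + x^2

f + g = 2x + x^2


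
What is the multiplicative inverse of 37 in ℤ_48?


Use the extended Euclidean algorithm to write 1 = 37·s + 48·t; then s mod 48 is the inverse.
Euclidean algorithm:
  37 = 0·48 + 37
  48 = 1·37 + 11
  37 = 3·11 + 4
  11 = 2·4 + 3
  4 = 1·3 + 1
  3 = 3·1 + 0
gcd(37,48) = 1
Back-substitution gives: 37·(13) + 48·(-10) = 1
So 37⁻¹ ≡ 13 ≡ 13 (mod 48)
Check: 37 × 13 = 481 ≡ 1 (mod 48) ✓

37⁻¹ ≡ 13 (mod 48)


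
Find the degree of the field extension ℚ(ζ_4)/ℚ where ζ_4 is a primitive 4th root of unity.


[ℚ(ζ_n):ℚ] = deg Φ_n(x) = φ(n). Here φ(4) = 2

[ℚ(ζ_4)/ℚ where ζ_4 is a primitive 4th root of unity] = 2


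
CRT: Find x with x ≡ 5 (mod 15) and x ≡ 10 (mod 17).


m₁ = 15, m₂ = 17, gcd = 1, so CRT applies. M = m₁·m₂ = 255
Let M₁ = M/m₁ = 17, M₂ = M/m₂ = 15
Find y₁ ≡ M₁⁻¹ (mod m₁): 17⁻¹ ≡ 8 (mod 15)
Find y₂ ≡ M₂⁻¹ (mod m₂): 15⁻¹ ≡ 8 (mod 17)
x = a₁·M₁·y₁ + a₂·M₂·y₂ = 5·17·8 + 10·15·8 = 1880
Reduce mod 255: x ≡ 95
Check: 95 mod 15 = 5 ✓, 95 mod 17 = 10 ✓

x ≡ 95 (mod 255)


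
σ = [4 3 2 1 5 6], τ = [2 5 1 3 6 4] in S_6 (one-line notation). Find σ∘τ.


σ∘τ: apply τ first, then σ
1 →τ 2 →σ 3
2 →τ 5 →σ 5
3 →τ 1 →σ 4
4 →τ 3 →σ 2
5 →τ 6 →σ 6
6 →τ 4 →σ 1

σ∘τ = [3 5 4 2 6 1]
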